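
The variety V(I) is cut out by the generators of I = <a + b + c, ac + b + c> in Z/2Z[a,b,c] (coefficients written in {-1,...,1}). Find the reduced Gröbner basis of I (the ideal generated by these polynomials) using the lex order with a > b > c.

G = {a + b + c, bc + b + c^2 + c}

The reduced Gröbner basis is the canonical form of the ideal for this ordering.

f_1 = a + b + c, LT = a.
f_2 = ac + b + c, LT = ac.

S(f_1,f_2): lcm = ac. S = bc + b + c^2 + c.
  leading term bc: no divisor's leading term divides it; move bc to the remainder.
  leading term b: no divisor's leading term divides it; move b to the remainder.
  leading term c^2: no divisor's leading term divides it; move c^2 to the remainder.
  leading term c: no divisor's leading term divides it; move c to the remainder.
  remainder bc + b + c^2 + c ≠ 0; add g_3 = bc + b + c^2 + c to the basis.

S(f_1,g_3): leading monomials are coprime, so the S-polynomial reduces to 0 (Buchberger's first criterion).
S(f_2,g_3): lcm = abc. S = ab + ac^2 + ac + b^2 + bc.
  leading term ab: subtract (b)·f_1 from ab + ac^2 + ac + b^2 + bc → ac^2 + ac
  leading term ac^2: subtract (c^2)·f_1 from ac^2 + ac → ac + bc^2 + c^3
  leading term ac: subtract (c)·f_1 from ac + bc^2 + c^3 → bc^2 + bc + c^3 + c^2
  leading term bc^2: subtract (c)·g_3 from bc^2 + bc + c^3 + c^2 → 0
  remainder 0.

Every S-polynomial of the final basis reduces to 0, so we have a Gröbner basis.
Inter-reduce: drop elements whose leading term is divisible by another's, tail-reduce, and make monic.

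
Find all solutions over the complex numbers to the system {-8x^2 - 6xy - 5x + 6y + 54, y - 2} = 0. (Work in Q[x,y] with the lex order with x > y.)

Compute a lex Gröbner basis by Buchberger's algorithm.
f_1 = -8x^2 - 6xy - 5x + 6y + 54, LT = x^2.
f_2 = y - 2, LT = y.

S(f_1,f_2): leading monomials are coprime, so the S-polynomial reduces to 0 (Buchberger's first criterion).
Every S-polynomial of the final basis reduces to 0, so we have a Gröbner basis.
Inter-reduce: drop elements whose leading term is divisible by another's, tail-reduce, and make monic.
Reduced Gröbner basis: {x^2 + 17/8x - 33/4, y - 2}.

The lex basis is triangular: the last element involves only y. Solving y - 2 = 0 gives y ∈ {2}; substituting each value into the earlier elements determines the remaining variables.
  y = 2: the earlier basis element becomes x^2 + 17/8x - 33/4 = 0, giving x = -33/8, 2 — points (-33/8, 2), (2, 2).
A lex Gröbner basis triangularizes the system, enabling back-substitution.

{(-33/8, 2), (2, 2)}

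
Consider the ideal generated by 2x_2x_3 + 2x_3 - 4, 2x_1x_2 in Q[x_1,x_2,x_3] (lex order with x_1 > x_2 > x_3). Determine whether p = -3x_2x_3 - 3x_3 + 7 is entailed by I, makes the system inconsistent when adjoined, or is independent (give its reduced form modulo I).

Adjoining -3x_2x_3 - 3x_3 + 7 makes the ideal the whole ring: the system is inconsistent.

First compute the reduced Gröbner basis of I by Buchberger's algorithm.
f_1 = 2x_2x_3 + 2x_3 - 4, LT = x_2x_3.
f_2 = 2x_1x_2, LT = x_1x_2.

S(f_1,f_2): lcm = x_1x_2x_3. S = x_1x_3 - 2x_1.
  leading term x_1x_3: no divisor's leading term divides it; move x_1x_3 to the remainder.
  leading term x_1: no divisor's leading term divides it; move -2x_1 to the remainder.
  remainder x_1x_3 - 2x_1 ≠ 0; add h_3 = x_1x_3 - 2x_1 to the basis.

The other S-polynomials (S(f_1,h_3), S(f_2,h_3)) all reduce to 0 modulo the current basis, so we have a Gröbner basis.
Inter-reduce: drop elements whose leading term is divisible by another's, tail-reduce, and make monic.
Reduced Gröbner basis: {x_1x_2, x_1x_3 - 2x_1, x_2x_3 + x_3 - 2}.
Label its elements g_1 = x_1x_2, g_2 = x_1x_3 - 2x_1, g_3 = x_2x_3 + x_3 - 2.

Reduce p = -3x_2x_3 - 3x_3 + 7 modulo G:
  leading term x_2x_3: subtract (-3)·g_3 from -3x_2x_3 - 3x_3 + 7 → 1
  leading term 1: no divisor's leading term divides it; move 1 to the remainder.
  normal form = 1.
The normal form is nonzero, so p ∉ I. Since p minus its normal form lies in I, I + (p) = I + (r) where r = 1; decide whether this ideal is the whole ring.
Here r = 1 is a nonzero constant, hence a unit: 1 ∈ I + (p), the Gröbner basis of I + (p) is {1}, and the enlarged system has no common solution — adjoining p is inconsistent.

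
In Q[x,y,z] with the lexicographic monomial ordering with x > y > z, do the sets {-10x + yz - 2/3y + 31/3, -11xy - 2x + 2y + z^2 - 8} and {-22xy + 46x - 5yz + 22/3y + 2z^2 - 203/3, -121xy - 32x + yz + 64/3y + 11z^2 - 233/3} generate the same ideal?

Yes, the ideals are equal.

For a fixed monomial order, each ideal has a unique reduced Gröbner basis; comparing bases decides equality.
Buchberger on the first generating set:
f_1 = -10x + yz - 2/3y + 31/3, LT = x.
f_2 = -11xy - 2x + 2y + z^2 - 8, LT = xy.

S(f_1,f_2): lcm = xy. S = -2/11x - 1/10y^2z + 1/15y^2 - 281/330y + 1/11z^2 - 8/11.
  leading term x: subtract (1/55)·f_1 from -2/11x - 1/10y^2z + 1/15y^2 - 281/330y + 1/11z^2 - 8/11 → -1/10y^2z + 1/15y^2 - 1/55yz - 277/330y + 1/11z^2 - 151/165
  leading term y^2z: no divisor's leading term divides it; move -1/10y^2z to the remainder.
  leading term y^2: no divisor's leading term divides it; move 1/15y^2 to the remainder.
  leading term yz: no divisor's leading term divides it; move -1/55yz to the remainder.
  leading term y: no divisor's leading term divides it; move -277/330y to the remainder.
  leading term z^2: no divisor's leading term divides it; move 1/11z^2 to the remainder.
  leading term 1: no divisor's leading term divides it; move -151/165 to the remainder.
  remainder -1/10y^2z + 1/15y^2 - 1/55yz - 277/330y + 1/11z^2 - 151/165 ≠ 0; add g_3 = -1/10y^2z + 1/15y^2 - 1/55yz - 277/330y + 1/11z^2 - 151/165 to the basis.

The other S-polynomials (S(f_1,g_3), S(f_2,g_3)) all reduce to 0 modulo the current basis, so we have a Gröbner basis.
Inter-reduce: drop elements whose leading term is divisible by another's, tail-reduce, and make monic.
Reduced Gröbner basis: {x - 1/10yz + 1/15y - 31/30, y^2z - 2/3y^2 + 2/11yz + 277/33y - 10/11z^2 + 302/33}.

Buchberger on the second generating set:
h_1 = -22xy + 46x - 5yz + 22/3y + 2z^2 - 203/3, LT = xy.
h_2 = -121xy - 32x + yz + 64/3y + 11z^2 - 233/3, LT = xy.

S(h_1,h_2): lcm = xy. S = -285/121x + 57/242yz - 19/121y + 589/242.
  leading term x: no divisor's leading term divides it; move -285/121x to the remainder.
  leading term yz: no divisor's leading term divides it; move 57/242yz to the remainder.
  leading term y: no divisor's leading term divides it; move -19/121y to the remainder.
  leading term 1: no divisor's leading term divides it; move 589/242 to the remainder.
  remainder -285/121x + 57/242yz - 19/121y + 589/242 ≠ 0; add k_3 = -285/121x + 57/242yz - 19/121y + 589/242 to the basis.

S(h_1,k_3): lcm = xy. S = -23/11x + 1/10y^2z - 1/15y^2 + 5/22yz + 7/10y - 1/11z^2 + 203/66.
  leading term x: subtract (253/285)·k_3 from -23/11x + 1/10y^2z - 1/15y^2 + 5/22yz + 7/10y - 1/11z^2 + 203/66 → 1/10y^2z - 1/15y^2 + 1/55yz + 277/330y - 1/11z^2 + 151/165
  leading term y^2z: no divisor's leading term divides it; move 1/10y^2z to the remainder.
  leading term y^2: no divisor's leading term divides it; move -1/15y^2 to the remainder.
  leading term yz: no divisor's leading term divides it; move 1/55yz to the remainder.
  leading term y: no divisor's leading term divides it; move 277/330y to the remainder.
  leading term z^2: no divisor's leading term divides it; move -1/11z^2 to the remainder.
  leading term 1: no divisor's leading term divides it; move 151/165 to the remainder.
  remainder 1/10y^2z - 1/15y^2 + 1/55yz + 277/330y - 1/11z^2 + 151/165 ≠ 0; add k_4 = 1/10y^2z - 1/15y^2 + 1/55yz + 277/330y - 1/11z^2 + 151/165 to the basis.

The other S-polynomials (S(h_2,k_3), S(h_1,k_4), S(h_2,k_4), S(k_3,k_4)) all reduce to 0 modulo the current basis, so we have a Gröbner basis.
Inter-reduce: drop elements whose leading term is divisible by another's, tail-reduce, and make monic.
Reduced Gröbner basis: {x - 1/10yz + 1/15y - 31/30, y^2z - 2/3y^2 + 2/11yz + 277/33y - 10/11z^2 + 302/33}.

Same reduced basis, so the two generating sets span the same ideal.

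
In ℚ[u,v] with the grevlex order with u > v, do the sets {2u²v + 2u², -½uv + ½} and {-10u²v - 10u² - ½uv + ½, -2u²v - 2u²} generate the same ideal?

Yes, the ideals are equal.

Two ideals are equal iff their reduced Gröbner bases coincide (the reduced basis is unique for a fixed ordering).
Buchberger on the first generating set:
f_1 = 2u²v + 2u², LT = u²v.
f_2 = -½uv + ½, LT = uv.

S(f_1,f_2): lcm = u²v. S = u² + u.
  leading term u²: no divisor's leading term divides it; move u² to the remainder.
  leading term u: no divisor's leading term divides it; move u to the remainder.
  remainder u² + u ≠ 0; add g_3 = u² + u to the basis.

S(f_1,g_3): lcm = u²v. S = u² - uv.
  leading term u²: subtract (1)·g_3 from u² - uv → -uv - u
  leading term uv: subtract (2)·f_2 from -uv - u → -u - 1
  leading term u: no divisor's leading term divides it; move -u to the remainder.
  leading term 1: no divisor's leading term divides it; move -1 to the remainder.
  remainder -u - 1 ≠ 0; add g_4 = -u - 1 to the basis.

S(f_2,g_4): lcm = uv. S = -v - 1.
  leading term v: no divisor's leading term divides it; move -v to the remainder.
  leading term 1: no divisor's leading term divides it; move -1 to the remainder.
  remainder -v - 1 ≠ 0; add g_5 = -v - 1 to the basis.

The other S-polynomials (S(f_2,g_3), S(f_1,g_4), S(g_3,g_4), S(f_1,g_5), S(f_2,g_5), S(g_3,g_5), S(g_4,g_5)) all reduce to 0 modulo the current basis, so we have a Gröbner basis.
Inter-reduce: drop elements whose leading term is divisible by another's, tail-reduce, and make monic.
Reduced Gröbner basis: {u + 1, v + 1}.

Buchberger on the second generating set:
h_1 = -10u²v - 10u² - ½uv + ½, LT = u²v.
h_2 = -2u²v - 2u², LT = u²v.

S(h_1,h_2): lcm = u²v. S = 1/20uv - 1/20.
  leading term uv: no divisor's leading term divides it; move 1/20uv to the remainder.
  leading term 1: no divisor's leading term divides it; move -1/20 to the remainder.
  remainder 1/20uv - 1/20 ≠ 0; add k_3 = 1/20uv - 1/20 to the basis.

S(h_1,k_3): lcm = u²v. S = u² + 1/20uv + u - 1/20.
  leading term u²: no divisor's leading term divides it; move u² to the remainder.
  leading term uv: subtract (1)·k_3 from 1/20uv + u - 1/20 → u
  leading term u: no divisor's leading term divides it; move u to the remainder.
  remainder u² + u ≠ 0; add k_4 = u² + u to the basis.

S(h_1,k_4): lcm = u²v. S = u² - 19/20uv - 1/20.
  leading term u²: subtract (1)·k_4 from u² - 19/20uv - 1/20 → -19/20uv - u - 1/20
  leading term uv: subtract (-19)·k_3 from -19/20uv - u - 1/20 → -u - 1
  leading term u: no divisor's leading term divides it; move -u to the remainder.
  leading term 1: no divisor's leading term divides it; move -1 to the remainder.
  remainder -u - 1 ≠ 0; add k_5 = -u - 1 to the basis.

S(k_3,k_5): lcm = uv. S = -v - 1.
  leading term v: no divisor's leading term divides it; move -v to the remainder.
  leading term 1: no divisor's leading term divides it; move -1 to the remainder.
  remainder -v - 1 ≠ 0; add k_6 = -v - 1 to the basis.

The other S-polynomials (S(h_2,k_3), S(h_2,k_4), S(k_3,k_4), S(h_1,k_5), S(h_2,k_5), S(k_4,k_5), S(h_1,k_6), S(h_2,k_6), S(k_3,k_6), S(k_4,k_6), S(k_5,k_6)) all reduce to 0 modulo the current basis, so we have a Gröbner basis.
Inter-reduce: drop elements whose leading term is divisible by another's, tail-reduce, and make monic.
Reduced Gröbner basis: {u + 1, v + 1}.

These coincide, so the ideals are equal.
The choice of monomial ordering does not affect the verdict — as long as both bases are computed under the same ordering, their equality decides ideal equality.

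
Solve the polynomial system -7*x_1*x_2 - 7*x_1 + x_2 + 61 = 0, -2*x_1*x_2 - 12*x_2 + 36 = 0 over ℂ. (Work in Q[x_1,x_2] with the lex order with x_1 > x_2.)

Compute a lex Gröbner basis by Buchberger's algorithm.
f_1 = -7*x_1*x_2 - 7*x_1 + x_2 + 61, LT = x_1*x_2.
f_2 = -2*x_1*x_2 - 12*x_2 + 36, LT = x_1*x_2.

S(f_1,f_2): lcm = x_1*x_2. S = x_1 - 43/7*x_2 + 65/7.
  reduce S modulo (f_1, f_2):
  remainder x_1 - 43/7*x_2 + 65/7 ≠ 0; add h_3 = x_1 - 43/7*x_2 + 65/7 to the basis.

S(f_1,h_3): lcm = x_1*x_2. S = x_1 + 43/7*x_2**2 - 66/7*x_2 - 61/7.
  reduce S modulo (f_1, f_2, h_3):
  remainder 43/7*x_2**2 - 23/7*x_2 - 18 ≠ 0; add h_4 = 43/7*x_2**2 - 23/7*x_2 - 18 to the basis.

The other S-polynomials (S(f_2,h_3), S(f_1,h_4), S(f_2,h_4), S(h_3,h_4)) all reduce to 0 modulo the current basis, so we have a Gröbner basis.
Inter-reduce: drop elements whose leading term is divisible by another's, tail-reduce, and make monic.
Reduced Gröbner basis: {x_1 - 43/7*x_2 + 65/7, x_2**2 - 23/43*x_2 - 126/43}.

Since the basis is lex-ordered, x_2**2 - 23/43*x_2 - 126/43 is univariate in x_2. Its roots are {-63/43, 2}. Back-substituting each root into the other basis elements fixes the other coordinates.
  x_2 = -63/43: the earlier basis element becomes x_1 + 128/7 = 0, giving x_1 = -128/7 — point (-128/7, -63/43).
  x_2 = 2: the earlier basis element becomes x_1 - 3 = 0, giving x_1 = 3 — point (3, 2).

{(-128/7, -63/43), (3, 2)}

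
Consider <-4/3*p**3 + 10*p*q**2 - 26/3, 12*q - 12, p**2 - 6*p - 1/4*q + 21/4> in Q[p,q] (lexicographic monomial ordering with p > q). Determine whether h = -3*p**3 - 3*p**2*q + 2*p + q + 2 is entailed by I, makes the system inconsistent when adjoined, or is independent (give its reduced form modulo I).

First compute the reduced Gröbner basis of I by Buchberger's algorithm.
f_1 = -4/3*p**3 + 10*p*q**2 - 26/3, LT = p**3.
f_2 = 12*q - 12, LT = q.
f_3 = p**2 - 6*p - 1/4*q + 21/4, LT = p**2.

S(f_1,f_3): lcm = p**3. S = 6*p**2 - 15/2*p*q**2 + 1/4*p*q - 21/4*p + 13/2.
  reduce S modulo (f_1, f_2, f_3):
  remainder 47/2*p - 47/2 ≠ 0; add k_4 = 47/2*p - 47/2 to the basis.

The other S-polynomials (S(f_1,f_2), S(f_2,f_3), S(f_1,k_4), S(f_2,k_4), S(f_3,k_4)) all reduce to 0 modulo the current basis, so we have a Gröbner basis.
Inter-reduce: drop elements whose leading term is divisible by another's, tail-reduce, and make monic.
Reduced Gröbner basis: {p - 1, q - 1}.
Label its elements g_1 = p - 1, g_2 = q - 1.

Reduce h = -3*p**3 - 3*p**2*q + 2*p + q + 2 modulo G:
  leading term p**3: subtract (-3*p**2)·g_1 from -3*p**3 - 3*p**2*q + 2*p + q + 2 → -3*p**2*q - 3*p**2 + 2*p + q + 2
  leading term p**2*q: subtract (-3*p*q)·g_1 from -3*p**2*q - 3*p**2 + 2*p + q + 2 → -3*p**2 - 3*p*q + 2*p + q + 2
  leading term p**2: subtract (-3*p)·g_1 from -3*p**2 - 3*p*q + 2*p + q + 2 → -3*p*q - p + q + 2
  leading term p*q: subtract (-3*q)·g_1 from -3*p*q - p + q + 2 → -p - 2*q + 2
  leading term p: subtract (-1)·g_1 from -p - 2*q + 2 → -2*q + 1
  leading term q: subtract (-2)·g_2 from -2*q + 1 → -1
  leading term 1: no divisor's leading term divides it; move -1 to the remainder.
  normal form = -1.
The normal form is nonzero, so h ∉ I. Since h minus its normal form lies in I, I + (h) = I + (r) where r = -1; decide whether this ideal is the whole ring.
Here r = -1 is a nonzero constant, hence a unit: 1 ∈ I + (h), the Gröbner basis of I + (h) is {1}, and the enlarged system has no common solution — adjoining h is inconsistent.

Adjoining -3*p**3 - 3*p**2*q + 2*p + q + 2 makes the ideal the whole ring: the system is inconsistent.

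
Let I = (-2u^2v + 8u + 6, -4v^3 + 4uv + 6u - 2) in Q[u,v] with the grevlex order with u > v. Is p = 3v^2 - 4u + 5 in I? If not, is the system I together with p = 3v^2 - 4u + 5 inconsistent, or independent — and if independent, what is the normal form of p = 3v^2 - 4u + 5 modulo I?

First compute the reduced Gröbner basis of I by Buchberger's algorithm.
f_1 = -2u^2v + 8u + 6, LT = u^2v.
f_2 = -4v^3 + 4uv + 6u - 2, LT = v^3.

S(f_1,f_2): lcm = u^2v^3. S = u^3v + 3/2u^3 - 4uv^2 - 1/2u^2 - 3v^2.
  leading term u^3v: subtract (-1/2u)·f_1 from u^3v + 3/2u^3 - 4uv^2 - 1/2u^2 - 3v^2 → 3/2u^3 - 4uv^2 + 7/2u^2 - 3v^2 + 3u
  leading term u^3: no divisor's leading term divides it; move 3/2u^3 to the remainder.
  leading term uv^2: no divisor's leading term divides it; move -4uv^2 to the remainder.
  leading term u^2: no divisor's leading term divides it; move 7/2u^2 to the remainder.
  leading term v^2: no divisor's leading term divides it; move -3v^2 to the remainder.
  leading term u: no divisor's leading term divides it; move 3u to the remainder.
  remainder 3/2u^3 - 4uv^2 + 7/2u^2 - 3v^2 + 3u ≠ 0; add h_3 = 3/2u^3 - 4uv^2 + 7/2u^2 - 3v^2 + 3u to the basis.

The other S-polynomials (S(f_1,h_3), S(f_2,h_3)) all reduce to 0 modulo the current basis, so we have a Gröbner basis.
Inter-reduce: drop elements whose leading term is divisible by another's, tail-reduce, and make monic.
Reduced Gröbner basis: {u^3 - 8/3uv^2 + 7/3u^2 - 2v^2 + 2u, u^2v - 4u - 3, v^3 - uv - 3/2u + 1/2}.
Label its elements g_1 = u^3 - 8/3uv^2 + 7/3u^2 - 2v^2 + 2u, g_2 = u^2v - 4u - 3, g_3 = v^3 - uv - 3/2u + 1/2.

Reduce p = 3v^2 - 4u + 5 modulo G:
  leading term v^2: no divisor's leading term divides it; move 3v^2 to the remainder.
  leading term u: no divisor's leading term divides it; move -4u to the remainder.
  leading term 1: no divisor's leading term divides it; move 5 to the remainder.
  normal form = 3v^2 - 4u + 5.
The normal form is nonzero, so p ∉ I. Since p minus its normal form lies in I, I + (p) = I + (r) where r = 3v^2 - 4u + 5; decide whether this ideal is the whole ring.
Run Buchberger on G together with r (pairs among the g_i already reduce to 0 since G is a Gröbner basis):
g_1 = u^3 - 8/3uv^2 + 7/3u^2 - 2v^2 + 2u, LT = u^3.
g_2 = u^2v - 4u - 3, LT = u^2v.
g_3 = v^3 - uv - 3/2u + 1/2, LT = v^3.
r = 3v^2 - 4u + 5, LT = v^2.

S(g_2,r): lcm = u^2v^2. S = 4/3u^3 - 5/3u^2 - 4uv - 3v.
  leading term u^3: subtract (4/3)·g_1 from 4/3u^3 - 5/3u^2 - 4uv - 3v → 32/9uv^2 - 43/9u^2 - 4uv + 8/3v^2 - 8/3u - 3v
  leading term uv^2: subtract (32/27u)·r from 32/9uv^2 - 43/9u^2 - 4uv + 8/3v^2 - 8/3u - 3v → -1/27u^2 - 4uv + 8/3v^2 - 232/27u - 3v
  leading term u^2: no divisor's leading term divides it; move -1/27u^2 to the remainder.
  leading term uv: no divisor's leading term divides it; move -4uv to the remainder.
  leading term v^2: subtract (8/9)·r from 8/3v^2 - 232/27u - 3v → -136/27u - 3v - 40/9
  leading term u: no divisor's leading term divides it; move -136/27u to the remainder.
  leading term v: no divisor's leading term divides it; move -3v to the remainder.
  leading term 1: no divisor's leading term divides it; move -40/9 to the remainder.
  remainder -1/27u^2 - 4uv - 136/27u - 3v - 40/9 ≠ 0; add m_5 = -1/27u^2 - 4uv - 136/27u - 3v - 40/9 to the basis.

S(g_3,r): lcm = v^3. S = 1/3uv - 3/2u - 5/3v + 1/2.
  leading term uv: no divisor's leading term divides it; move 1/3uv to the remainder.
  leading term u: no divisor's leading term divides it; move -3/2u to the remainder.
  leading term v: no divisor's leading term divides it; move -5/3v to the remainder.
  leading term 1: no divisor's leading term divides it; move 1/2 to the remainder.
  remainder 1/3uv - 3/2u - 5/3v + 1/2 ≠ 0; add m_6 = 1/3uv - 3/2u - 5/3v + 1/2 to the basis.

S(g_1,m_5): lcm = u^3. S = -108u^2v - 8/3uv^2 - 401/3u^2 - 81uv - 2v^2 - 118u.
  leading term u^2v: subtract (-108)·g_2 from -108u^2v - 8/3uv^2 - 401/3u^2 - 81uv - 2v^2 - 118u → -8/3uv^2 - 401/3u^2 - 81uv - 2v^2 - 550u - 324
  leading term uv^2: subtract (-8/9u)·r from -8/3uv^2 - 401/3u^2 - 81uv - 2v^2 - 550u - 324 → -1235/9u^2 - 81uv - 2v^2 - 4910/9u - 324
  leading term u^2: subtract (3705)·m_5 from -1235/9u^2 - 81uv - 2v^2 - 4910/9u - 324 → 14739uv - 2v^2 + 54350/3u + 11115v + 48428/3
  leading term uv: subtract (44217)·m_6 from 14739uv - 2v^2 + 54350/3u + 11115v + 48428/3 → -2v^2 + 506653/6u + 84810v - 35795/6
  leading term v^2: subtract (-2/3)·r from -2v^2 + 506653/6u + 84810v - 35795/6 → 168879/2u + 84810v - 11925/2
  leading term u: no divisor's leading term divides it; move 168879/2u to the remainder.
  leading term v: no divisor's leading term divides it; move 84810v to the remainder.
  leading term 1: no divisor's leading term divides it; move -11925/2 to the remainder.
  remainder 168879/2u + 84810v - 11925/2 ≠ 0; add m_7 = 168879/2u + 84810v - 11925/2 to the basis.

S(g_2,m_5): lcm = u^2v. S = -108uv^2 - 136uv - 81v^2 - 4u - 120v - 3.
  leading term uv^2: subtract (-36u)·r from -108uv^2 - 136uv - 81v^2 - 4u - 120v - 3 → -144u^2 - 136uv - 81v^2 + 176u - 120v - 3
  leading term u^2: subtract (3888)·m_5 from -144u^2 - 136uv - 81v^2 + 176u - 120v - 3 → 15416uv - 81v^2 + 19760u + 11544v + 17277
  leading term uv: subtract (46248)·m_6 from 15416uv - 81v^2 + 19760u + 11544v + 17277 → -81v^2 + 89132u + 88624v - 5847
  leading term v^2: subtract (-27)·r from -81v^2 + 89132u + 88624v - 5847 → 89024u + 88624v - 5712
  leading term u: subtract (178048/168879)·m_7 from 89024u + 88624v - 5712 → -44506128/56293v + 32324784/56293
  leading term v: no divisor's leading term divides it; move -44506128/56293v to the remainder.
  leading term 1: no divisor's leading term divides it; move 32324784/56293 to the remainder.
  remainder -44506128/56293v + 32324784/56293 ≠ 0; add m_8 = -44506128/56293v + 32324784/56293 to the basis.

S(r,m_6): lcm = uv^2. S = -4/3u^2 + 9/2uv + 5v^2 + 5/3u - 3/2v.
  leading term u^2: subtract (36)·m_5 from -4/3u^2 + 9/2uv + 5v^2 + 5/3u - 3/2v → 297/2uv + 5v^2 + 183u + 213/2v + 160
  leading term uv: subtract (891/2)·m_6 from 297/2uv + 5v^2 + 183u + 213/2v + 160 → 5v^2 + 3405/4u + 849v - 251/4
  leading term v^2: subtract (5/3)·r from 5v^2 + 3405/4u + 849v - 251/4 → 10295/12u + 849v - 853/12
  leading term u: subtract (10295/1013274)·m_7 from 10295/12u + 849v - 853/12 → -2141554/168879v - 1773826/168879
  leading term v: subtract (1070777/66759192)·m_8 from -2141554/168879v - 1773826/168879 → -18278792/927211
  leading term 1: no divisor's leading term divides it; move -18278792/927211 to the remainder.
  remainder -18278792/927211 ≠ 0; add m_9 = -18278792/927211 to the basis.

The other S-polynomials (S(g_1,g_2), S(g_1,g_3), S(g_1,r), S(g_2,g_3), S(g_3,m_5), S(r,m_5), S(g_1,m_6), S(g_2,m_6), S(g_3,m_6), S(m_5,m_6), S(g_1,m_7), S(g_2,m_7), S(g_3,m_7), S(r,m_7), S(m_5,m_7), S(m_6,m_7), S(g_1,m_8), S(g_2,m_8), S(g_3,m_8), S(r,m_8), S(m_5,m_8), S(m_6,m_8), S(m_7,m_8), S(g_1,m_9), S(g_2,m_9), S(g_3,m_9), S(r,m_9), S(m_5,m_9), S(m_6,m_9), S(m_7,m_9), S(m_8,m_9)) all reduce to 0 modulo the current basis, so we have a Gröbner basis.
Inter-reduce: drop elements whose leading term is divisible by another's, tail-reduce, and make monic.
Reduced Gröbner basis: {1}.
The reduced Gröbner basis of I + (p) is {1}: the ideal is the whole ring, so the enlarged system has no common solution — adjoining p is inconsistent.

The remainder on division by a Gröbner basis is unique — it is the normal form.

Adjoining 3v^2 - 4u + 5 makes the ideal the whole ring: the system is inconsistent.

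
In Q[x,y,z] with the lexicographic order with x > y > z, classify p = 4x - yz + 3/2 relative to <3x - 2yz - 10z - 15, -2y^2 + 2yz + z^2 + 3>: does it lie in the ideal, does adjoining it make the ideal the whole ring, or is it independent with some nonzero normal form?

First compute the reduced Gröbner basis of I by Buchberger's algorithm.
f_1 = 3x - 2yz - 10z - 15, LT = x.
f_2 = -2y^2 + 2yz + z^2 + 3, LT = y^2.

The S-polynomials (S(f_1,f_2)) all reduce to 0 modulo the current basis, so we have a Gröbner basis.
Inter-reduce: drop elements whose leading term is divisible by another's, tail-reduce, and make monic.
Reduced Gröbner basis: {x - 2/3yz - 10/3z - 5, y^2 - yz - 1/2z^2 - 3/2}.
Label its elements g_1 = x - 2/3yz - 10/3z - 5, g_2 = y^2 - yz - 1/2z^2 - 3/2.

Reduce p = 4x - yz + 3/2 modulo G:
  leading term x: subtract (4)·g_1 from 4x - yz + 3/2 → 5/3yz + 40/3z + 43/2
  leading term yz: no divisor's leading term divides it; move 5/3yz to the remainder.
  leading term z: no divisor's leading term divides it; move 40/3z to the remainder.
  leading term 1: no divisor's leading term divides it; move 43/2 to the remainder.
  normal form = 5/3yz + 40/3z + 43/2.
The normal form is nonzero, so p ∉ I. Since p minus its normal form lies in I, I + (p) = I + (r) where r = 5/3yz + 40/3z + 43/2; decide whether this ideal is the whole ring.
Run Buchberger on G together with r (pairs among the g_i already reduce to 0 since G is a Gröbner basis):
g_1 = x - 2/3yz - 10/3z - 5, LT = x.
g_2 = y^2 - yz - 1/2z^2 - 3/2, LT = y^2.
r = 5/3yz + 40/3z + 43/2, LT = yz.

S(g_2,r): lcm = y^2z. S = -yz^2 - 8yz - 129/10y - 1/2z^3 - 3/2z.
  reduce S modulo (g_1, g_2, r):
  remainder -129/10y - 1/2z^3 + 8z^2 + 377/5z + 516/5 ≠ 0; add m_4 = -129/10y - 1/2z^3 + 8z^2 + 377/5z + 516/5 to the basis.

S(r,m_4): lcm = yz. S = -5/129z^4 + 80/129z^3 + 754/129z^2 + 16z + 129/10.
  reduce S modulo (g_1, g_2, r, m_4):
  remainder -5/129z^4 + 80/129z^3 + 754/129z^2 + 16z + 129/10 ≠ 0; add m_5 = -5/129z^4 + 80/129z^3 + 754/129z^2 + 16z + 129/10 to the basis.

The other S-polynomials (S(g_1,g_2), S(g_1,r), S(g_1,m_4), S(g_2,m_4), S(g_1,m_5), S(g_2,m_5), S(r,m_5), S(m_4,m_5)) all reduce to 0 modulo the current basis, so we have a Gröbner basis.
Inter-reduce: drop elements whose leading term is divisible by another's, tail-reduce, and make monic.
Reduced Gröbner basis: {x + 2z + 18/5, y + 5/129z^3 - 80/129z^2 - 754/129z - 8, z^4 - 16z^3 - 754/5z^2 - 2064/5z - 16641/50}.
The reduced Gröbner basis of I + (p) is {x + 2z + 18/5, y + 5/129z^3 - 80/129z^2 - 754/129z - 8, z^4 - 16z^3 - 754/5z^2 - 2064/5z - 16641/50} ≠ {1}, a proper ideal, so the enlarged system stays consistent: p is independent of I, with normal form 5/3yz + 40/3z + 43/2.

Ideal membership is decidable via reduction modulo a Gröbner basis.

4x - yz + 3/2 is independent of I; its normal form modulo I is 5/3yz + 40/3z + 43/2.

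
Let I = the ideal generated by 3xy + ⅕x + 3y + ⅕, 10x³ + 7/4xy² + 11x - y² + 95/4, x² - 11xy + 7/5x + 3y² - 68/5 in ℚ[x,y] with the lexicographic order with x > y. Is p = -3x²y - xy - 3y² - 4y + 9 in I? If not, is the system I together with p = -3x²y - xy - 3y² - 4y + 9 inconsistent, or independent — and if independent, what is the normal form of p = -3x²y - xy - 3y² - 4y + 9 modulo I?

-3x²y - xy - 3y² - 4y + 9 lies in I (it reduces to 0).

First compute the reduced Gröbner basis of I by Buchberger's algorithm.
f_1 = 3xy + ⅕x + 3y + ⅕, LT = xy.
f_2 = 10x³ + 7/4xy² + 11x - y² + 95/4, LT = x³.
f_3 = x² - 11xy + 7/5x + 3y² - 68/5, LT = x².

S(f_1,f_2): lcm = x³y. S = 1/15x³ + x²y + 1/15x² - 7/40xy³ - 11/10xy + 1/10y³ - 19/8y.
  reduce S modulo (f_1, f_2, f_3):
  remainder 11/40y³ + 11/600y² - 11/40y - 11/600 ≠ 0; add h_4 = 11/40y³ + 11/600y² - 11/40y - 11/600 to the basis.

S(f_1,f_3): lcm = x²y. S = 1/15x² + 11xy² - ⅖xy + 1/15x - 3y³ + 68/5y.
  reduce S modulo (f_1, f_2, f_3, h_4):
  remainder -11y² + 154/15y + 11/15 ≠ 0; add h_5 = -11y² + 154/15y + 11/15 to the basis.

S(f_2,f_3): lcm = x³. S = 11x²y - 7/5x² - 113/40xy² + 147/10x - 1/10y² + 19/8.
  reduce S modulo (f_1, f_2, f_3, h_4, h_5):
  remainder 173147/9000x + 2579/60y - 213703/9000 ≠ 0; add h_6 = 173147/9000x + 2579/60y - 213703/9000 to the basis.

S(f_2,h_6): lcm = x³. S = -386850/173147x²y + 213703/173147x² + 7/40xy² + 11/10x - 1/10y² + 19/8.
  reduce S modulo (f_1, f_2, f_3, h_4, h_5, h_6):
  remainder -39225870007072/2248491270675y + 39225870007072/2248491270675 ≠ 0; add h_7 = -39225870007072/2248491270675y + 39225870007072/2248491270675 to the basis.

The other S-polynomials (S(f_1,h_4), S(f_2,h_4), S(f_3,h_4), S(f_1,h_5), S(f_2,h_5), S(f_3,h_5), S(h_4,h_5), S(f_1,h_6), S(f_3,h_6), S(h_4,h_6), S(h_5,h_6), S(f_1,h_7), S(f_2,h_7), S(f_3,h_7), S(h_4,h_7), S(h_5,h_7), S(h_6,h_7)) all reduce to 0 modulo the current basis, so we have a Gröbner basis.
Inter-reduce: drop elements whose leading term is divisible by another's, tail-reduce, and make monic.
Reduced Gröbner basis: {x + 1, y - 1}.
Label its elements g_1 = x + 1, g_2 = y - 1.

Reduce p = -3x²y - xy - 3y² - 4y + 9 modulo G:
  leading term x²y: subtract (-3xy)·g_1 from -3x²y - xy - 3y² - 4y + 9 → 2xy - 3y² - 4y + 9
  leading term xy: subtract (2y)·g_1 from 2xy - 3y² - 4y + 9 → -3y² - 6y + 9
  leading term y²: subtract (-3y)·g_2 from -3y² - 6y + 9 → -9y + 9
  leading term y: subtract (-9)·g_2 from -9y + 9 → 0
  normal form = 0.
Since the normal form is 0, p ∈ I.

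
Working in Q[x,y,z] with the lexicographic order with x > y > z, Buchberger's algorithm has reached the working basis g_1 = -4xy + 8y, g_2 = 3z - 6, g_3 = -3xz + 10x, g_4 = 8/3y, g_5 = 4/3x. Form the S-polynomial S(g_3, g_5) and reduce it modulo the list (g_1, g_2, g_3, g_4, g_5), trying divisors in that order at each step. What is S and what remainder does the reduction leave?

lcm(LM(g_3), LM(g_5)) = xz.
S = (lcm/LT(g_3))·g_3 − (lcm/LT(g_5))·g_5 = -10/3x.
Reduce S modulo (g_1, g_2, g_3, g_4, g_5) in that order:
  leading term x: subtract (-5/2)·g_5 from -10/3x → 0
The remainder is 0, so this S-polynomial contributes no new basis element.

S(g_3, g_5) = -10/3x; remainder on division = 0.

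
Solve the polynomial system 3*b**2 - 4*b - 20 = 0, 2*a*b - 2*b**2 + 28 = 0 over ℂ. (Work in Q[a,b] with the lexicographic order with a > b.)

Compute a lex Gröbner basis by Buchberger's algorithm.
f_1 = 3*b**2 - 4*b - 20, LT = b**2.
f_2 = 2*a*b - 2*b**2 + 28, LT = a*b.

S(f_1,f_2): lcm = a*b**2. S = -4/3*a*b - 20/3*a + b**3 - 14*b.
  leading term a*b: subtract (-2/3)·f_2 from -4/3*a*b - 20/3*a + b**3 - 14*b → -20/3*a + b**3 - 4/3*b**2 - 14*b + 56/3
  leading term a: no divisor's leading term divides it; move -20/3*a to the remainder.
  leading term b**3: subtract (1/3*b)·f_1 from b**3 - 4/3*b**2 - 14*b + 56/3 → -22/3*b + 56/3
  leading term b: no divisor's leading term divides it; move -22/3*b to the remainder.
  leading term 1: no divisor's leading term divides it; move 56/3 to the remainder.
  remainder -20/3*a - 22/3*b + 56/3 ≠ 0; add h_3 = -20/3*a - 22/3*b + 56/3 to the basis.

The other S-polynomials (S(f_1,h_3), S(f_2,h_3)) all reduce to 0 modulo the current basis, so we have a Gröbner basis.
Inter-reduce: drop elements whose leading term is divisible by another's, tail-reduce, and make monic.
Reduced Gröbner basis: {a + 11/10*b - 14/5, b**2 - 4/3*b - 20/3}.

From the last basis element, b**2 - 4/3*b - 20/3 = 0, so b takes values in {-2, 10/3}. Each choice, substituted upward through the basis, yields the corresponding point(s) of the solution set.
  b = -2: the earlier basis element becomes a - 5 = 0, giving a = 5 — point (5, -2).
  b = 10/3: the earlier basis element becomes a + 13/15 = 0, giving a = -13/15 — point (-13/15, 10/3).
Check: every point annihilates each of the original generators.

{(5, -2), (-13/15, 10/3)}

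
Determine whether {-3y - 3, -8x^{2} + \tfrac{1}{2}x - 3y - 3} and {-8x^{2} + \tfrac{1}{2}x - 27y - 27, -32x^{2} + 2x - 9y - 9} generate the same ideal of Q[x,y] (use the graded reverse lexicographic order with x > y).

Yes, the ideals are equal.

For a fixed monomial order, each ideal has a unique reduced Gröbner basis; comparing bases decides equality.
Buchberger on the first generating set:
f_1 = -3y - 3, LT = y.
f_2 = -8x^{2} + \tfrac{1}{2}x - 3y - 3, LT = x^{2}.

The S-polynomials (S(f_1,f_2)) all reduce to 0 modulo the current basis, so we have a Gröbner basis.
Inter-reduce: drop elements whose leading term is divisible by another's, tail-reduce, and make monic.
Reduced Gröbner basis: {x^{2} - \tfrac{1}{16}x, y + 1}.

Buchberger on the second generating set:
h_1 = -8x^{2} + \tfrac{1}{2}x - 27y - 27, LT = x^{2}.
h_2 = -32x^{2} + 2x - 9y - 9, LT = x^{2}.

S(h_1,h_2): lcm = x^{2}. S = \tfrac{99}{32}y + \tfrac{99}{32}.
  reduce S modulo (h_1, h_2):
  remainder \tfrac{99}{32}y + \tfrac{99}{32} ≠ 0; add k_3 = \tfrac{99}{32}y + \tfrac{99}{32} to the basis.

The other S-polynomials (S(h_1,k_3), S(h_2,k_3)) all reduce to 0 modulo the current basis, so we have a Gröbner basis.
Inter-reduce: drop elements whose leading term is divisible by another's, tail-reduce, and make monic.
Reduced Gröbner basis: {x^{2} - \tfrac{1}{16}x, y + 1}.

The two bases agree; hence the ideals are identical.
The same test decides containment: I ⊆ J iff every generator of I reduces to 0 modulo a Gröbner basis of J.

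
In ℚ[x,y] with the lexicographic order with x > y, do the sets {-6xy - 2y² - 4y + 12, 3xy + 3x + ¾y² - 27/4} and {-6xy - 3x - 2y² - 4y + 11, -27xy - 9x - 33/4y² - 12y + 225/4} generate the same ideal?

No, the ideals differ.

Equality of ideals is decidable: compute both reduced Gröbner bases (unique for the ordering) and check whether they agree.
Buchberger on the first generating set:
f_1 = -6xy - 2y² - 4y + 12, LT = xy.
f_2 = 3xy + 3x + ¾y² - 27/4, LT = xy.

S(f_1,f_2): lcm = xy. S = -x + 1/12y² + ⅔y + ¼.
  leading term x: no divisor's leading term divides it; move -x to the remainder.
  leading term y²: no divisor's leading term divides it; move 1/12y² to the remainder.
  leading term y: no divisor's leading term divides it; move ⅔y to the remainder.
  leading term 1: no divisor's leading term divides it; move ¼ to the remainder.
  remainder -x + 1/12y² + ⅔y + ¼ ≠ 0; add g_3 = -x + 1/12y² + ⅔y + ¼ to the basis.

S(f_1,g_3): lcm = xy. S = 1/12y³ + y² + 11/12y - 2.
  leading term y³: no divisor's leading term divides it; move 1/12y³ to the remainder.
  leading term y²: no divisor's leading term divides it; move y² to the remainder.
  leading term y: no divisor's leading term divides it; move 11/12y to the remainder.
  leading term 1: no divisor's leading term divides it; move -2 to the remainder.
  remainder 1/12y³ + y² + 11/12y - 2 ≠ 0; add g_4 = 1/12y³ + y² + 11/12y - 2 to the basis.

The other S-polynomials (S(f_2,g_3), S(f_1,g_4), S(f_2,g_4), S(g_3,g_4)) all reduce to 0 modulo the current basis, so we have a Gröbner basis.
Inter-reduce: drop elements whose leading term is divisible by another's, tail-reduce, and make monic.
Reduced Gröbner basis: {x - 1/12y² - ⅔y - ¼, y³ + 12y² + 11y - 24}.

Buchberger on the second generating set:
h_1 = -6xy - 3x - 2y² - 4y + 11, LT = xy.
h_2 = -27xy - 9x - 33/4y² - 12y + 225/4, LT = xy.

S(h_1,h_2): lcm = xy. S = ⅙x + 1/36y² + 2/9y + ¼.
  leading term x: no divisor's leading term divides it; move ⅙x to the remainder.
  leading term y²: no divisor's leading term divides it; move 1/36y² to the remainder.
  leading term y: no divisor's leading term divides it; move 2/9y to the remainder.
  leading term 1: no divisor's leading term divides it; move ¼ to the remainder.
  remainder ⅙x + 1/36y² + 2/9y + ¼ ≠ 0; add k_3 = ⅙x + 1/36y² + 2/9y + ¼ to the basis.

S(h_1,k_3): lcm = xy. S = ½x - ⅙y³ - y² - ⅚y - 11/6.
  leading term x: subtract (3)·k_3 from ½x - ⅙y³ - y² - ⅚y - 11/6 → -⅙y³ - 13/12y² - 3/2y - 31/12
  leading term y³: no divisor's leading term divides it; move -⅙y³ to the remainder.
  leading term y²: no divisor's leading term divides it; move -13/12y² to the remainder.
  leading term y: no divisor's leading term divides it; move -3/2y to the remainder.
  leading term 1: no divisor's leading term divides it; move -31/12 to the remainder.
  remainder -⅙y³ - 13/12y² - 3/2y - 31/12 ≠ 0; add k_4 = -⅙y³ - 13/12y² - 3/2y - 31/12 to the basis.

The other S-polynomials (S(h_2,k_3), S(h_1,k_4), S(h_2,k_4), S(k_3,k_4)) all reduce to 0 modulo the current basis, so we have a Gröbner basis.
Inter-reduce: drop elements whose leading term is divisible by another's, tail-reduce, and make monic.
Reduced Gröbner basis: {x + ⅙y² + 4/3y + 3/2, y³ + 13/2y² + 9y + 31/2}.

The bases are distinct; the ideals are different.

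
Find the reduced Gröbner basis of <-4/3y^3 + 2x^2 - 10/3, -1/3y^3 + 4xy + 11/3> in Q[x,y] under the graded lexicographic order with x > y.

G = {y^3 - 12xy - 11, x^2 - 8xy - 9}

f_1 = -4/3y^3 + 2x^2 - 10/3, LT = y^3.
f_2 = -1/3y^3 + 4xy + 11/3, LT = y^3.

S(f_1,f_2): lcm = y^3. S = -3/2x^2 + 12xy + 27/2.
  leading term x^2: no divisor's leading term divides it; move -3/2x^2 to the remainder.
  leading term xy: no divisor's leading term divides it; move 12xy to the remainder.
  leading term 1: no divisor's leading term divides it; move 27/2 to the remainder.
  remainder -3/2x^2 + 12xy + 27/2 ≠ 0; add g_3 = -3/2x^2 + 12xy + 27/2 to the basis.

The other S-polynomials (S(f_1,g_3), S(f_2,g_3)) all reduce to 0 modulo the current basis, so we have a Gröbner basis.
Inter-reduce: drop elements whose leading term is divisible by another's, tail-reduce, and make monic.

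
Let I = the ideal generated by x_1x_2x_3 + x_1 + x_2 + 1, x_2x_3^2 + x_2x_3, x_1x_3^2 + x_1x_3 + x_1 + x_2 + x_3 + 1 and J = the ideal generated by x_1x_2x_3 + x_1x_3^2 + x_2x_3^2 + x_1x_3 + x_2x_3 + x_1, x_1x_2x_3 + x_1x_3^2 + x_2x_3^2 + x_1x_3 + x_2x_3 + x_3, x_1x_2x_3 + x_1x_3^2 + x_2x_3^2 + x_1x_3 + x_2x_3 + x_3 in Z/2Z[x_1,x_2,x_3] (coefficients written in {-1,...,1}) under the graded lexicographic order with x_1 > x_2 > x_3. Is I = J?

No, the ideals differ.

Two ideals are equal iff their reduced Gröbner bases coincide (the reduced basis is unique for a fixed ordering).
Buchberger on the first generating set:
f_1 = x_1x_2x_3 + x_1 + x_2 + 1, LT = x_1x_2x_3.
f_2 = x_2x_3^2 + x_2x_3, LT = x_2x_3^2.
f_3 = x_1x_3^2 + x_1x_3 + x_1 + x_2 + x_3 + 1, LT = x_1x_3^2.

S(f_1,f_2): lcm = x_1x_2x_3^2. S = x_1x_2x_3 + x_1x_3 + x_2x_3 + x_3.
  reduce S modulo (f_1, f_2, f_3):
  remainder x_1x_3 + x_2x_3 + x_1 + x_2 + x_3 + 1 ≠ 0; add g_4 = x_1x_3 + x_2x_3 + x_1 + x_2 + x_3 + 1 to the basis.

S(f_1,f_3): lcm = x_1x_2x_3^2. S = x_1x_2x_3 + x_1x_2 + x_1x_3 + x_2^2 + x_2 + x_3.
  reduce S modulo (f_1, f_2, f_3, g_4):
  remainder x_1x_2 + x_2^2 + x_2x_3 + x_2 ≠ 0; add g_5 = x_1x_2 + x_2^2 + x_2x_3 + x_2 to the basis.

S(f_1,g_4): lcm = x_1x_2x_3. S = x_2^2x_3 + x_1x_2 + x_2^2 + x_2x_3 + x_1 + 1.
  reduce S modulo (f_1, f_2, f_3, g_4, g_5):
  remainder x_2^2x_3 + x_1 + x_2 + 1 ≠ 0; add g_6 = x_2^2x_3 + x_1 + x_2 + 1 to the basis.

S(f_3,g_4): lcm = x_1x_3^2. S = x_2x_3^2 + x_2x_3 + x_3^2 + x_1 + x_2 + 1.
  reduce S modulo (f_1, f_2, f_3, g_4, g_5, g_6):
  remainder x_3^2 + x_1 + x_2 + 1 ≠ 0; add g_7 = x_3^2 + x_1 + x_2 + 1 to the basis.

S(f_1,g_6): lcm = x_1x_2^2x_3. S = x_1^2 + x_2^2 + x_1 + x_2.
  reduce S modulo (f_1, f_2, f_3, g_4, g_5, g_6, g_7):
  remainder x_1^2 + x_2^2 + x_1 + x_2 ≠ 0; add g_8 = x_1^2 + x_2^2 + x_1 + x_2 to the basis.

The other S-polynomials (S(f_2,f_3), S(f_2,g_4), S(f_1,g_5), S(f_2,g_5), S(f_3,g_5), S(g_4,g_5), S(f_2,g_6), S(f_3,g_6), S(g_4,g_6), S(g_5,g_6), S(f_1,g_7), S(f_2,g_7), S(f_3,g_7), S(g_4,g_7), S(g_5,g_7), S(g_6,g_7), S(f_1,g_8), S(f_2,g_8), S(f_3,g_8), S(g_4,g_8), S(g_5,g_8), S(g_6,g_8), S(g_7,g_8)) all reduce to 0 modulo the current basis, so we have a Gröbner basis.
Inter-reduce: drop elements whose leading term is divisible by another's, tail-reduce, and make monic.
Reduced Gröbner basis: {x_2^2x_3 + x_1 + x_2 + 1, x_1^2 + x_2^2 + x_1 + x_2, x_1x_2 + x_2^2 + x_2x_3 + x_2, x_1x_3 + x_2x_3 + x_1 + x_2 + x_3 + 1, x_3^2 + x_1 + x_2 + 1}.

Buchberger on the second generating set:
h_1 = x_1x_2x_3 + x_1x_3^2 + x_2x_3^2 + x_1x_3 + x_2x_3 + x_1, LT = x_1x_2x_3.
h_2 = x_1x_2x_3 + x_1x_3^2 + x_2x_3^2 + x_1x_3 + x_2x_3 + x_3, LT = x_1x_2x_3.
h_3 = x_1x_2x_3 + x_1x_3^2 + x_2x_3^2 + x_1x_3 + x_2x_3 + x_3, LT = x_1x_2x_3.

S(h_1,h_2): lcm = x_1x_2x_3. S = x_1 + x_3.
  reduce S modulo (h_1, h_2, h_3):
  remainder x_1 + x_3 ≠ 0; add k_4 = x_1 + x_3 to the basis.

S(h_1,k_4): lcm = x_1x_2x_3. S = x_1x_3^2 + x_1x_3 + x_2x_3 + x_1.
  reduce S modulo (h_1, h_2, h_3, k_4):
  remainder x_3^3 + x_2x_3 + x_3^2 + x_3 ≠ 0; add k_5 = x_3^3 + x_2x_3 + x_3^2 + x_3 to the basis.

The other S-polynomials (S(h_1,h_3), S(h_2,h_3), S(h_2,k_4), S(h_3,k_4), S(h_1,k_5), S(h_2,k_5), S(h_3,k_5), S(k_4,k_5)) all reduce to 0 modulo the current basis, so we have a Gröbner basis.
Inter-reduce: drop elements whose leading term is divisible by another's, tail-reduce, and make monic.
Reduced Gröbner basis: {x_3^3 + x_2x_3 + x_3^2 + x_3, x_1 + x_3}.

Since the reduced bases disagree, the two ideals are not the same.
The same test decides containment: I ⊆ J iff every generator of I reduces to 0 modulo a Gröbner basis of J.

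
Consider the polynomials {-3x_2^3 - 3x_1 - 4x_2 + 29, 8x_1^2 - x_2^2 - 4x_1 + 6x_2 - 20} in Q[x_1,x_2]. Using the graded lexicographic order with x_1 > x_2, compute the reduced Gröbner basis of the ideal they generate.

G = {x_2^3 + x_1 + 4/3x_2 - 29/3, x_1^2 - 1/8x_2^2 - 1/2x_1 + 3/4x_2 - 5/2}

The reduced Gröbner basis is the canonical form of the ideal for this ordering.

f_1 = -3x_2^3 - 3x_1 - 4x_2 + 29, LT = x_2^3.
f_2 = 8x_1^2 - x_2^2 - 4x_1 + 6x_2 - 20, LT = x_1^2.

S(f_1,f_2): leading monomials are coprime, so the S-polynomial reduces to 0 (Buchberger's first criterion).
Every S-polynomial of the final basis reduces to 0, so we have a Gröbner basis.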